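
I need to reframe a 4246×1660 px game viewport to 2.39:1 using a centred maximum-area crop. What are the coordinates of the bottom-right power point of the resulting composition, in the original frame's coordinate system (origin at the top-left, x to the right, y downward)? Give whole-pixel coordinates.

4246/1660 > 2.39/1, so the 2.39:1 crop keeps the full height 1660 and trims width to 1660 × 2.39/1 = 3967.40 px.
Left offset = (4246 − 3967.40)/2 = 139.30 px; top offset = 0.
Bottom-right is two-thirds across and two-thirds down within the crop:
x = 139.30 + 2 × 3967.40/3 ≈ 2784; y = 0.00 + 2 × 1660.00/3 ≈ 1107.

x = 2784 px, y = 1107 px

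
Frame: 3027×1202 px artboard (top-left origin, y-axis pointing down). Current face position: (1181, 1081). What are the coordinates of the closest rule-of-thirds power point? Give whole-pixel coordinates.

Third lines: x ∈ {1009, 2018}, y ∈ {401, 801}.
1181 is closer to x = 1009; 1081 is closer to y = 801.
So the nearest intersection is the lower-left power point.

(1009, 801)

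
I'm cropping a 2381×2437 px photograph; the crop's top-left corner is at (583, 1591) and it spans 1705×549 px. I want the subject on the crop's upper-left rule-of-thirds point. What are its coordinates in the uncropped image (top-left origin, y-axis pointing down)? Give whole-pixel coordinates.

One third of the crop width 1705 is 568.33 px.
One third of the crop height 549 is 183.00 px.
The upper-left point is one-third across and one-third down within the crop:
x = 583 + 1 × 568.33 ≈ 1151; y = 1591 + 1 × 183.00 ≈ 1774.

(1151, 1774)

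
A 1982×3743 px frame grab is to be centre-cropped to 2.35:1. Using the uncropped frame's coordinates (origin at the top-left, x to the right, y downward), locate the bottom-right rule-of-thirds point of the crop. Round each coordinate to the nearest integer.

(1321, 2012)

1982/3743 < 2.35/1, so the 2.35:1 crop keeps the full width 1982 and trims height to 1982 × 1/2.35 = 843.40 px.
Top offset = (3743 − 843.40)/2 = 1449.80 px; left offset = 0.
Bottom-right is two-thirds across and two-thirds down within the crop:
x = 0.00 + 2 × 1982.00/3 ≈ 1321; y = 1449.80 + 2 × 843.40/3 ≈ 2012.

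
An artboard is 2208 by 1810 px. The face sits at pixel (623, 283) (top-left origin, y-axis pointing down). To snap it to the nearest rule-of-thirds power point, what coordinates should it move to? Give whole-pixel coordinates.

x = 736 px, y = 603 px

Third lines: x ∈ {736, 1472}, y ∈ {603, 1207}.
623 is closer to x = 736; 283 is closer to y = 603.
So the nearest intersection is the upper-left power point.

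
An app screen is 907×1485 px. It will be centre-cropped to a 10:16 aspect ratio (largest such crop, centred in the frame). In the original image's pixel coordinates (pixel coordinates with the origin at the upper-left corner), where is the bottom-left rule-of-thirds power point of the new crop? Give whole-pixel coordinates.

x = 302 px, y = 984 px

907/1485 < 10/16, so the 10:16 crop keeps the full width 907 and trims height to 907 × 16/10 = 1451.20 px.
Top offset = (1485 − 1451.20)/2 = 16.90 px; left offset = 0.
Bottom-left is one-third across and two-thirds down within the crop:
x = 0.00 + 1 × 907.00/3 ≈ 302; y = 16.90 + 2 × 1451.20/3 ≈ 984.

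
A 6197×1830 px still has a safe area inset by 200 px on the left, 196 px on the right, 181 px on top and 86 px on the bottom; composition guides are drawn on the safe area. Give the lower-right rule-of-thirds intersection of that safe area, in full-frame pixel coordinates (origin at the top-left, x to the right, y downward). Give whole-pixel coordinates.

x = 4067 px, y = 1223 px

Content width = 6197 − 200 − 196 = 5801 px; content height = 1830 − 181 − 86 = 1563 px.
Lower-right is two-thirds across and two-thirds down within the safe area.
x = 200 + 2 × 5801/3 = 200 + 3867.33 ≈ 4067
y = 181 + 2 × 1563/3 = 181 + 1042.00 ≈ 1223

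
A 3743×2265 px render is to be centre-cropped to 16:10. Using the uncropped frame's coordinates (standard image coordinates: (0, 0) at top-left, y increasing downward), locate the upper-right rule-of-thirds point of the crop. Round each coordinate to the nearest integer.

3743/2265 > 16/10, so the 16:10 crop keeps the full height 2265 and trims width to 2265 × 16/10 = 3624.00 px.
Left offset = (3743 − 3624.00)/2 = 59.50 px; top offset = 0.
Upper-right is two-thirds across and one-third down within the crop:
x = 59.50 + 2 × 3624.00/3 ≈ 2476; y = 0.00 + 1 × 2265.00/3 ≈ 755.

(2476, 755)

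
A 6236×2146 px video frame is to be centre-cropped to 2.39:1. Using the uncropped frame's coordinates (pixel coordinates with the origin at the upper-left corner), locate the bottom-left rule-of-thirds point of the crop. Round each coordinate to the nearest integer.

x = 2263 px, y = 1431 px

6236/2146 > 2.39/1, so the 2.39:1 crop keeps the full height 2146 and trims width to 2146 × 2.39/1 = 5128.94 px.
Left offset = (6236 − 5128.94)/2 = 553.53 px; top offset = 0.
Bottom-left is one-third across and two-thirds down within the crop:
x = 553.53 + 1 × 5128.94/3 ≈ 2263; y = 0.00 + 2 × 2146.00/3 ≈ 1431.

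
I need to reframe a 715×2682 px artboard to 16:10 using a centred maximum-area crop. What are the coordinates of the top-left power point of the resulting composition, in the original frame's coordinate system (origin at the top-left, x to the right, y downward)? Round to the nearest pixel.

(238, 1267)

715/2682 < 16/10, so the 16:10 crop keeps the full width 715 and trims height to 715 × 10/16 = 446.88 px.
Top offset = (2682 − 446.88)/2 = 1117.56 px; left offset = 0.
Top-left is one-third across and one-third down within the crop:
x = 0.00 + 1 × 715.00/3 ≈ 238; y = 1117.56 + 1 × 446.88/3 ≈ 1267.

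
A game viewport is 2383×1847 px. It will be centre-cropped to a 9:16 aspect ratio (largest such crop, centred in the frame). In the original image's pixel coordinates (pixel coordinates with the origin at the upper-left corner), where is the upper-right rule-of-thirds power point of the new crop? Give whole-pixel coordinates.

x = 1365 px, y = 616 px

2383/1847 > 9/16, so the 9:16 crop keeps the full height 1847 and trims width to 1847 × 9/16 = 1038.94 px.
Left offset = (2383 − 1038.94)/2 = 672.03 px; top offset = 0.
Upper-right is two-thirds across and one-third down within the crop:
x = 672.03 + 2 × 1038.94/3 ≈ 1365; y = 0.00 + 1 × 1847.00/3 ≈ 616.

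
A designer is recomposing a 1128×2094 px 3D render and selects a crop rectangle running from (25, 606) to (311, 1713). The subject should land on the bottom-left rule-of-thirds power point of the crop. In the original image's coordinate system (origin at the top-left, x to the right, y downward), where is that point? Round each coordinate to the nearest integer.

(120, 1344)

Crop width = 311 − 25 = 286 px; one third is 95.33 px.
Crop height = 1713 − 606 = 1107 px; one third is 369.00 px.
The bottom-left point is one-third across and two-thirds down within the crop:
x = 25 + 1 × 95.33 ≈ 120; y = 606 + 2 × 369.00 ≈ 1344.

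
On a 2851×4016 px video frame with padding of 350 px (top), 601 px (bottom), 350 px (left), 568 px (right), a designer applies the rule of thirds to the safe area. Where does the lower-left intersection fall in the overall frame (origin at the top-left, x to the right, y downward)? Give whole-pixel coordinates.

Content width = 2851 − 350 − 568 = 1933 px; content height = 4016 − 350 − 601 = 3065 px.
Lower-left is one-third across and two-thirds down within the safe area.
x = 350 + 1 × 1933/3 = 350 + 644.33 ≈ 994
y = 350 + 2 × 3065/3 = 350 + 2043.33 ≈ 2393

(994, 2393)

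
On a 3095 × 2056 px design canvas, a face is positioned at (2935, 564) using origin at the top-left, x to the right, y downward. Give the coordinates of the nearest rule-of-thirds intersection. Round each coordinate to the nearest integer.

Third lines: x ∈ {1032, 2063}, y ∈ {685, 1371}.
2935 is closer to x = 2063; 564 is closer to y = 685.
So the nearest intersection is the upper-right power point.

x = 2063 px, y = 685 px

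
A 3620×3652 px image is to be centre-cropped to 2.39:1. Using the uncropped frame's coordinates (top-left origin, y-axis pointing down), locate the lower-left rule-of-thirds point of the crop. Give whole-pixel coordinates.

3620/3652 < 2.39/1, so the 2.39:1 crop keeps the full width 3620 and trims height to 3620 × 1/2.39 = 1514.64 px.
Top offset = (3652 − 1514.64)/2 = 1068.68 px; left offset = 0.
Lower-left is one-third across and two-thirds down within the crop:
x = 0.00 + 1 × 3620.00/3 ≈ 1207; y = 1068.68 + 2 × 1514.64/3 ≈ 2078.

x = 1207 px, y = 2078 px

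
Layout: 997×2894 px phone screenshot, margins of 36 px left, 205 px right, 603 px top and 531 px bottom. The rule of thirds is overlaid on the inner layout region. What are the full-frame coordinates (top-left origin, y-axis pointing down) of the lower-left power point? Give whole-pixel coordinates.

x = 288 px, y = 1776 px

Content width = 997 − 36 − 205 = 756 px; content height = 2894 − 603 − 531 = 1760 px.
Lower-left is one-third across and two-thirds down within the inner layout region.
x = 36 + 1 × 756/3 = 36 + 252.00 ≈ 288
y = 603 + 2 × 1760/3 = 603 + 1173.33 ≈ 1776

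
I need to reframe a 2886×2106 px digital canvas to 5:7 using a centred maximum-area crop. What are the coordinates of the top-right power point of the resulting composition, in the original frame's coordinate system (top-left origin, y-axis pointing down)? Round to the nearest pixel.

(1694, 702)

2886/2106 > 5/7, so the 5:7 crop keeps the full height 2106 and trims width to 2106 × 5/7 = 1504.29 px.
Left offset = (2886 − 1504.29)/2 = 690.86 px; top offset = 0.
Top-right is two-thirds across and one-third down within the crop:
x = 690.86 + 2 × 1504.29/3 ≈ 1694; y = 0.00 + 1 × 2106.00/3 ≈ 702.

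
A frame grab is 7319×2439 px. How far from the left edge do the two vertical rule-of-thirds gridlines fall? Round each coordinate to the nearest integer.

7319 / 3 = 2439.67, so the vertical lines sit at one and two thirds of 7319.

2440 px and 4879 px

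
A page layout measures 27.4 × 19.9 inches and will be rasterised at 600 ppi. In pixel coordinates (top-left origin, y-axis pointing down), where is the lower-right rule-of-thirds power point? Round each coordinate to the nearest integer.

(10960, 7960)

In pixels the canvas is 27.4 × 600 = 16440 wide and 19.9 × 600 = 11940 tall.
The lower-right point is two-thirds across and two-thirds down:
x = 2 × 16440/3 ≈ 10960; y = 2 × 11940/3 ≈ 7960.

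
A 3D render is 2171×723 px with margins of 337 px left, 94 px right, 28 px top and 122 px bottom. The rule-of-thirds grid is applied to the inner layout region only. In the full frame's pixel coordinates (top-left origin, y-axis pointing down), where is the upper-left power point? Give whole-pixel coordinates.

Content width = 2171 − 337 − 94 = 1740 px; content height = 723 − 28 − 122 = 573 px.
Upper-left is one-third across and one-third down within the inner layout region.
x = 337 + 1 × 1740/3 = 337 + 580.00 ≈ 917
y = 28 + 1 × 573/3 = 28 + 191.00 ≈ 219

x = 917 px, y = 219 px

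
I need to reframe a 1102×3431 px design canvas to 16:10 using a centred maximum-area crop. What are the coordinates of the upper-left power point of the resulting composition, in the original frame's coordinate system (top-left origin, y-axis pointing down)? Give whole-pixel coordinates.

1102/3431 < 16/10, so the 16:10 crop keeps the full width 1102 and trims height to 1102 × 10/16 = 688.75 px.
Top offset = (3431 − 688.75)/2 = 1371.12 px; left offset = 0.
Upper-left is one-third across and one-third down within the crop:
x = 0.00 + 1 × 1102.00/3 ≈ 367; y = 1371.12 + 1 × 688.75/3 ≈ 1601.

x = 367 px, y = 1601 px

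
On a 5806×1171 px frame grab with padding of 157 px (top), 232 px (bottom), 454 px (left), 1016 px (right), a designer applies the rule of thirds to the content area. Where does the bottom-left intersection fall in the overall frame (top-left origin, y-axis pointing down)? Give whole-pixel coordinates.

(1899, 678)

Content width = 5806 − 454 − 1016 = 4336 px; content height = 1171 − 157 − 232 = 782 px.
Bottom-left is one-third across and two-thirds down within the content area.
x = 454 + 1 × 4336/3 = 454 + 1445.33 ≈ 1899
y = 157 + 2 × 782/3 = 157 + 521.33 ≈ 678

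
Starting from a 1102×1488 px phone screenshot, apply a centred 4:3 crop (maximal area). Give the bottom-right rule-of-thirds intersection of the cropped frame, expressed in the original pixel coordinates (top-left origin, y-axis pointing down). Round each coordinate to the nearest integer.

1102/1488 < 4/3, so the 4:3 crop keeps the full width 1102 and trims height to 1102 × 3/4 = 826.50 px.
Top offset = (1488 − 826.50)/2 = 330.75 px; left offset = 0.
Bottom-right is two-thirds across and two-thirds down within the crop:
x = 0.00 + 2 × 1102.00/3 ≈ 735; y = 330.75 + 2 × 826.50/3 ≈ 882.

(735, 882)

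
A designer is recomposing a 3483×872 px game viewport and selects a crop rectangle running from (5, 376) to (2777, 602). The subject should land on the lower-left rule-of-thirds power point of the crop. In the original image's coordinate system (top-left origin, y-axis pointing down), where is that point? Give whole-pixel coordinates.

Crop width = 2777 − 5 = 2772 px; one third is 924.00 px.
Crop height = 602 − 376 = 226 px; one third is 75.33 px.
The lower-left point is one-third across and two-thirds down within the crop:
x = 5 + 1 × 924.00 ≈ 929; y = 376 + 2 × 75.33 ≈ 527.

x = 929 px, y = 527 px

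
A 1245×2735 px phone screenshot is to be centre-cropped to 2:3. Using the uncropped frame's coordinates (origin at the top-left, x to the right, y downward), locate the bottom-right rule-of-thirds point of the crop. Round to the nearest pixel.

(830, 1679)

1245/2735 < 2/3, so the 2:3 crop keeps the full width 1245 and trims height to 1245 × 3/2 = 1867.50 px.
Top offset = (2735 − 1867.50)/2 = 433.75 px; left offset = 0.
Bottom-right is two-thirds across and two-thirds down within the crop:
x = 0.00 + 2 × 1245.00/3 ≈ 830; y = 433.75 + 2 × 1867.50/3 ≈ 1679.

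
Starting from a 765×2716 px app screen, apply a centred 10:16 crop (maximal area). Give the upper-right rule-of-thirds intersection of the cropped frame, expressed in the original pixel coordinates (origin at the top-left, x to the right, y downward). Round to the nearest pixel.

x = 510 px, y = 1154 px

765/2716 < 10/16, so the 10:16 crop keeps the full width 765 and trims height to 765 × 16/10 = 1224.00 px.
Top offset = (2716 − 1224.00)/2 = 746.00 px; left offset = 0.
Upper-right is two-thirds across and one-third down within the crop:
x = 0.00 + 2 × 765.00/3 ≈ 510; y = 746.00 + 1 × 1224.00/3 ≈ 1154.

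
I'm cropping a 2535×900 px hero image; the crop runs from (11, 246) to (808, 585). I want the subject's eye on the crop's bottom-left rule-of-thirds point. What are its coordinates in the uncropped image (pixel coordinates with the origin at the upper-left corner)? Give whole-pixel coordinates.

Crop width = 808 − 11 = 797 px; one third is 265.67 px.
Crop height = 585 − 246 = 339 px; one third is 113.00 px.
The bottom-left point is one-third across and two-thirds down within the crop:
x = 11 + 1 × 265.67 ≈ 277; y = 246 + 2 × 113.00 ≈ 472.

(277, 472)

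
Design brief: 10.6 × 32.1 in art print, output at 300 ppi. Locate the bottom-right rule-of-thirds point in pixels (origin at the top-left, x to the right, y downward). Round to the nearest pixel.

In pixels the canvas is 10.6 × 300 = 3180 wide and 32.1 × 300 = 9630 tall.
The bottom-right point is two-thirds across and two-thirds down:
x = 2 × 3180/3 ≈ 2120; y = 2 × 9630/3 ≈ 6420.

(2120, 6420)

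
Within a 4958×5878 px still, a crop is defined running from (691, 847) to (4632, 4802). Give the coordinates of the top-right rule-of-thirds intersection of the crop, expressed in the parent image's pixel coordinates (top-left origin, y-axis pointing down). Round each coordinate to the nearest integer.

Crop width = 4632 − 691 = 3941 px; one third is 1313.67 px.
Crop height = 4802 − 847 = 3955 px; one third is 1318.33 px.
The top-right point is two-thirds across and one-third down within the crop:
x = 691 + 2 × 1313.67 ≈ 3318; y = 847 + 1 × 1318.33 ≈ 2165.

x = 3318 px, y = 2165 px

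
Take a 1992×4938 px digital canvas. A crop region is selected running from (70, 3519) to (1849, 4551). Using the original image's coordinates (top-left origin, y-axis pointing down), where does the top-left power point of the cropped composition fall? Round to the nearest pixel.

x = 663 px, y = 3863 px

Crop width = 1849 − 70 = 1779 px; one third is 593.00 px.
Crop height = 4551 − 3519 = 1032 px; one third is 344.00 px.
The top-left point is one-third across and one-third down within the crop:
x = 70 + 1 × 593.00 ≈ 663; y = 3519 + 1 × 344.00 ≈ 3863.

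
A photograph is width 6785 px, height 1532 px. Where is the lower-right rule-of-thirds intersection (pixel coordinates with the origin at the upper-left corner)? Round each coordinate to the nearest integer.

The lower-right point sits two-thirds of the way across and two-thirds of the way down.
x = 2 × 6785/3 ≈ 4523; y = 2 × 1532/3 ≈ 1021.

(4523, 1021)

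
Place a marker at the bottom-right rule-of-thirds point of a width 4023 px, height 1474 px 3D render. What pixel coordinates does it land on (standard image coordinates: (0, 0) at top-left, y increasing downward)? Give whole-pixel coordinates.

(2682, 983)

The bottom-right point sits two-thirds of the way across and two-thirds of the way down.
x = 2 × 4023/3 ≈ 2682; y = 2 × 1474/3 ≈ 983.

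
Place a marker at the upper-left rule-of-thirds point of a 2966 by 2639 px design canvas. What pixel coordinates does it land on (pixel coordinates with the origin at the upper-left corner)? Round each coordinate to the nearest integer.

x = 989 px, y = 880 px

The upper-left point sits one-third of the way across and one-third of the way down.
x = 1 × 2966/3 ≈ 989; y = 1 × 2639/3 ≈ 880.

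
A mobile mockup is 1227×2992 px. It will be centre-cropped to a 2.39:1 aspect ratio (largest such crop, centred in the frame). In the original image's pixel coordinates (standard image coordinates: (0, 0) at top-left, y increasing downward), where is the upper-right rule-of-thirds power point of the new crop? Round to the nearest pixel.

(818, 1410)

1227/2992 < 2.39/1, so the 2.39:1 crop keeps the full width 1227 and trims height to 1227 × 1/2.39 = 513.39 px.
Top offset = (2992 − 513.39)/2 = 1239.31 px; left offset = 0.
Upper-right is two-thirds across and one-third down within the crop:
x = 0.00 + 2 × 1227.00/3 ≈ 818; y = 1239.31 + 1 × 513.39/3 ≈ 1410.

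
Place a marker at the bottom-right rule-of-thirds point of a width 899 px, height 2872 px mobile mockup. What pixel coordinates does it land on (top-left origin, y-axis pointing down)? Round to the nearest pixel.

(599, 1915)

The bottom-right point sits two-thirds of the way across and two-thirds of the way down.
x = 2 × 899/3 ≈ 599; y = 2 × 2872/3 ≈ 1915.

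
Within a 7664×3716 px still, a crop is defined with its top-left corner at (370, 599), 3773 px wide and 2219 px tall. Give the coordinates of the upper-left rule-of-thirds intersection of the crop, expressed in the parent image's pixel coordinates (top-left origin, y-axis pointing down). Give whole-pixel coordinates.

(1628, 1339)

One third of the crop width 3773 is 1257.67 px.
One third of the crop height 2219 is 739.67 px.
The upper-left point is one-third across and one-third down within the crop:
x = 370 + 1 × 1257.67 ≈ 1628; y = 599 + 1 × 739.67 ≈ 1339.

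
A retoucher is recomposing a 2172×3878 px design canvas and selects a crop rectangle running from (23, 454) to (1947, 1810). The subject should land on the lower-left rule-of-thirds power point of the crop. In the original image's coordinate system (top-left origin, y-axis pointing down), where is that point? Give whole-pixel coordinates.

Crop width = 1947 − 23 = 1924 px; one third is 641.33 px.
Crop height = 1810 − 454 = 1356 px; one third is 452.00 px.
The lower-left point is one-third across and two-thirds down within the crop:
x = 23 + 1 × 641.33 ≈ 664; y = 454 + 2 × 452.00 ≈ 1358.

x = 664 px, y = 1358 px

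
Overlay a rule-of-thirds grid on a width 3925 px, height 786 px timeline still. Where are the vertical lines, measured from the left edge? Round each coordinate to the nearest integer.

3925 / 3 = 1308.33, so the vertical lines sit at one and two thirds of 3925.

1308 px and 2617 px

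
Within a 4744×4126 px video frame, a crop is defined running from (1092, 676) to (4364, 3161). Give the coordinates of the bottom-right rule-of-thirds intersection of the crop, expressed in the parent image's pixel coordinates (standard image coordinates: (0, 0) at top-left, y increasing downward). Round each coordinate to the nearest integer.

Crop width = 4364 − 1092 = 3272 px; one third is 1090.67 px.
Crop height = 3161 − 676 = 2485 px; one third is 828.33 px.
The bottom-right point is two-thirds across and two-thirds down within the crop:
x = 1092 + 2 × 1090.67 ≈ 3273; y = 676 + 2 × 828.33 ≈ 2333.

x = 3273 px, y = 2333 px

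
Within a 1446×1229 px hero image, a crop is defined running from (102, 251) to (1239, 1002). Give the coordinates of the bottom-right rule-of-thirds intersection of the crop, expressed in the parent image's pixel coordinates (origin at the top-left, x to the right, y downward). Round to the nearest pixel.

(860, 752)

Crop width = 1239 − 102 = 1137 px; one third is 379.00 px.
Crop height = 1002 − 251 = 751 px; one third is 250.33 px.
The bottom-right point is two-thirds across and two-thirds down within the crop:
x = 102 + 2 × 379.00 ≈ 860; y = 251 + 2 × 250.33 ≈ 752.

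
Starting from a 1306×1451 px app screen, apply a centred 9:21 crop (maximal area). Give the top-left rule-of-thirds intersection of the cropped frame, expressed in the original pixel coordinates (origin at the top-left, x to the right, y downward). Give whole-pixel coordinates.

(549, 484)

1306/1451 > 9/21, so the 9:21 crop keeps the full height 1451 and trims width to 1451 × 9/21 = 621.86 px.
Left offset = (1306 − 621.86)/2 = 342.07 px; top offset = 0.
Top-left is one-third across and one-third down within the crop:
x = 342.07 + 1 × 621.86/3 ≈ 549; y = 0.00 + 1 × 1451.00/3 ≈ 484.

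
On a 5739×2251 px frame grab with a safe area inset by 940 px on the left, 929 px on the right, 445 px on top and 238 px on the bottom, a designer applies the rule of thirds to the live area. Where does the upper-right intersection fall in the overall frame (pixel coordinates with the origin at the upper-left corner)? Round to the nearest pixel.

Content width = 5739 − 940 − 929 = 3870 px; content height = 2251 − 445 − 238 = 1568 px.
Upper-right is two-thirds across and one-third down within the live area.
x = 940 + 2 × 3870/3 = 940 + 2580.00 ≈ 3520
y = 445 + 1 × 1568/3 = 445 + 522.67 ≈ 968

(3520, 968)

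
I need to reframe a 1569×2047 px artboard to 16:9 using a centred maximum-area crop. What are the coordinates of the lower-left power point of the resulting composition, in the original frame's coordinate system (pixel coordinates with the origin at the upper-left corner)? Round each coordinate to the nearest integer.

(523, 1171)

1569/2047 < 16/9, so the 16:9 crop keeps the full width 1569 and trims height to 1569 × 9/16 = 882.56 px.
Top offset = (2047 − 882.56)/2 = 582.22 px; left offset = 0.
Lower-left is one-third across and two-thirds down within the crop:
x = 0.00 + 1 × 1569.00/3 ≈ 523; y = 582.22 + 2 × 882.56/3 ≈ 1171.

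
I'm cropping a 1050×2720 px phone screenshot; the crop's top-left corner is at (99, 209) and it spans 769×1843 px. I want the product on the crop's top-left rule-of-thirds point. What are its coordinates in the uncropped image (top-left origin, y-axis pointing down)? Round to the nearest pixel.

One third of the crop width 769 is 256.33 px.
One third of the crop height 1843 is 614.33 px.
The top-left point is one-third across and one-third down within the crop:
x = 99 + 1 × 256.33 ≈ 355; y = 209 + 1 × 614.33 ≈ 823.

(355, 823)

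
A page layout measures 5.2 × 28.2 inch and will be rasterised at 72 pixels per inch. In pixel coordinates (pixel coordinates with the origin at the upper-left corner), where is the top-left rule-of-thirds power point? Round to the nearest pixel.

(125, 677)

In pixels the canvas is 5.2 × 72 = 374.4 wide and 28.2 × 72 = 2030.4 tall.
The top-left point is one-third across and one-third down:
x = 1 × 374.4/3 ≈ 125; y = 1 × 2030.4/3 ≈ 677.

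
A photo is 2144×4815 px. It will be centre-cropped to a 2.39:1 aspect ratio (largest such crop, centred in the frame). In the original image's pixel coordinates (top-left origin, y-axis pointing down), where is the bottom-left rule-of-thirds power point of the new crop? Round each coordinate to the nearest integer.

2144/4815 < 2.39/1, so the 2.39:1 crop keeps the full width 2144 and trims height to 2144 × 1/2.39 = 897.07 px.
Top offset = (4815 − 897.07)/2 = 1958.96 px; left offset = 0.
Bottom-left is one-third across and two-thirds down within the crop:
x = 0.00 + 1 × 2144.00/3 ≈ 715; y = 1958.96 + 2 × 897.07/3 ≈ 2557.

(715, 2557)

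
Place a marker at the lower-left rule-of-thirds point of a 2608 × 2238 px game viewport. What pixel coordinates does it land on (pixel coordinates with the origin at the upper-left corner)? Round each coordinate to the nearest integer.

The lower-left point sits one-third of the way across and two-thirds of the way down.
x = 1 × 2608/3 ≈ 869; y = 2 × 2238/3 ≈ 1492.

x = 869 px, y = 1492 px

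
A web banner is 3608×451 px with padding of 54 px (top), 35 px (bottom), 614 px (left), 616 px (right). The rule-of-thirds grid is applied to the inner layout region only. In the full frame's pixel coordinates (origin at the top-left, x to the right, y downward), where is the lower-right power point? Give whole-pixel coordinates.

(2199, 295)

Content width = 3608 − 614 − 616 = 2378 px; content height = 451 − 54 − 35 = 362 px.
Lower-right is two-thirds across and two-thirds down within the inner layout region.
x = 614 + 2 × 2378/3 = 614 + 1585.33 ≈ 2199
y = 54 + 2 × 362/3 = 54 + 241.33 ≈ 295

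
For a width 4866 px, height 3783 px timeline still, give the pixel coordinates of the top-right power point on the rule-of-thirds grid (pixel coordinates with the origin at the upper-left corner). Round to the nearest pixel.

(3244, 1261)

The top-right point sits two-thirds of the way across and one-third of the way down.
x = 2 × 4866/3 ≈ 3244; y = 1 × 3783/3 ≈ 1261.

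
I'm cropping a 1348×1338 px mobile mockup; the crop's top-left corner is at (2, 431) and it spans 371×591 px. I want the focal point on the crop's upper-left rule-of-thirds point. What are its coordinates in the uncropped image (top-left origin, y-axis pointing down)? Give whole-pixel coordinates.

One third of the crop width 371 is 123.67 px.
One third of the crop height 591 is 197.00 px.
The upper-left point is one-third across and one-third down within the crop:
x = 2 + 1 × 123.67 ≈ 126; y = 431 + 1 × 197.00 ≈ 628.

x = 126 px, y = 628 px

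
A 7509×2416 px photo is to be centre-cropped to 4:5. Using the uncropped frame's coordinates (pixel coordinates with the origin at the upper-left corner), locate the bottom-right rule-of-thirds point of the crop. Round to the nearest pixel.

7509/2416 > 4/5, so the 4:5 crop keeps the full height 2416 and trims width to 2416 × 4/5 = 1932.80 px.
Left offset = (7509 − 1932.80)/2 = 2788.10 px; top offset = 0.
Bottom-right is two-thirds across and two-thirds down within the crop:
x = 2788.10 + 2 × 1932.80/3 ≈ 4077; y = 0.00 + 2 × 2416.00/3 ≈ 1611.

(4077, 1611)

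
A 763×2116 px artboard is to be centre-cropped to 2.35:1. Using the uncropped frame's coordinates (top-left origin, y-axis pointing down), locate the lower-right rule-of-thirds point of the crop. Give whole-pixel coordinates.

763/2116 < 2.35/1, so the 2.35:1 crop keeps the full width 763 and trims height to 763 × 1/2.35 = 324.68 px.
Top offset = (2116 − 324.68)/2 = 895.66 px; left offset = 0.
Lower-right is two-thirds across and two-thirds down within the crop:
x = 0.00 + 2 × 763.00/3 ≈ 509; y = 895.66 + 2 × 324.68/3 ≈ 1112.

(509, 1112)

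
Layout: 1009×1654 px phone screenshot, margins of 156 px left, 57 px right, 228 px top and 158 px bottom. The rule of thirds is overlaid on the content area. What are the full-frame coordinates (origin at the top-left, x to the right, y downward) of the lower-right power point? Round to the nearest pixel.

Content width = 1009 − 156 − 57 = 796 px; content height = 1654 − 228 − 158 = 1268 px.
Lower-right is two-thirds across and two-thirds down within the content area.
x = 156 + 2 × 796/3 = 156 + 530.67 ≈ 687
y = 228 + 2 × 1268/3 = 228 + 845.33 ≈ 1073

x = 687 px, y = 1073 px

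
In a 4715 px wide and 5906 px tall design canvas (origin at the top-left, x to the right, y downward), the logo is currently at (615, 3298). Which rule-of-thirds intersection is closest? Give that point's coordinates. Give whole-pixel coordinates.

Third lines: x ∈ {1572, 3143}, y ∈ {1969, 3937}.
615 is closer to x = 1572; 3298 is closer to y = 3937.
So the nearest intersection is the lower-left power point.

x = 1572 px, y = 3937 px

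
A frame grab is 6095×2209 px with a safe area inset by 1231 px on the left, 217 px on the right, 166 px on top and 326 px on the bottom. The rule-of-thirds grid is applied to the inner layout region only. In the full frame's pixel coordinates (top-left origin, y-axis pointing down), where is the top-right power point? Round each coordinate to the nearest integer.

Content width = 6095 − 1231 − 217 = 4647 px; content height = 2209 − 166 − 326 = 1717 px.
Top-right is two-thirds across and one-third down within the inner layout region.
x = 1231 + 2 × 4647/3 = 1231 + 3098.00 ≈ 4329
y = 166 + 1 × 1717/3 = 166 + 572.33 ≈ 738

(4329, 738)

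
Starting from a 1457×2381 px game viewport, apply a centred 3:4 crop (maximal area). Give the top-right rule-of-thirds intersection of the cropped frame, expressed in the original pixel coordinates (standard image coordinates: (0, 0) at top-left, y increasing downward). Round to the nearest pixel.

(971, 867)

1457/2381 < 3/4, so the 3:4 crop keeps the full width 1457 and trims height to 1457 × 4/3 = 1942.67 px.
Top offset = (2381 − 1942.67)/2 = 219.17 px; left offset = 0.
Top-right is two-thirds across and one-third down within the crop:
x = 0.00 + 2 × 1457.00/3 ≈ 971; y = 219.17 + 1 × 1942.67/3 ≈ 867.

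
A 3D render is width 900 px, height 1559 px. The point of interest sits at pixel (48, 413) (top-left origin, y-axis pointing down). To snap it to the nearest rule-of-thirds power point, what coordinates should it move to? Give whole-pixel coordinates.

x = 300 px, y = 520 px

Third lines: x ∈ {300, 600}, y ∈ {520, 1039}.
48 is closer to x = 300; 413 is closer to y = 520.
So the nearest intersection is the upper-left power point.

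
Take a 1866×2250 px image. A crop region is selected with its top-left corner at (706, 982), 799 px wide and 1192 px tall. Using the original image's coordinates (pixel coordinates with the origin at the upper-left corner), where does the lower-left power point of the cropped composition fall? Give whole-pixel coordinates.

One third of the crop width 799 is 266.33 px.
One third of the crop height 1192 is 397.33 px.
The lower-left point is one-third across and two-thirds down within the crop:
x = 706 + 1 × 266.33 ≈ 972; y = 982 + 2 × 397.33 ≈ 1777.

x = 972 px, y = 1777 px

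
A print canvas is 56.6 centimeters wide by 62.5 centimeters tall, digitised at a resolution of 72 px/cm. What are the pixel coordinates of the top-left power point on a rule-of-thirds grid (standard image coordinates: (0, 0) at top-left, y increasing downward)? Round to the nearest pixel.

x = 1358 px, y = 1500 px

In pixels the canvas is 56.6 × 72 = 4075.2 wide and 62.5 × 72 = 4500 tall.
The top-left point is one-third across and one-third down:
x = 1 × 4075.2/3 ≈ 1358; y = 1 × 4500/3 ≈ 1500.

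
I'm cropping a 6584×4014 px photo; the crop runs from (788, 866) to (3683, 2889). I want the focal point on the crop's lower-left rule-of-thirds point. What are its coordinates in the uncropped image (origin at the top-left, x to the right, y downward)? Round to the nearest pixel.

x = 1753 px, y = 2215 px

Crop width = 3683 − 788 = 2895 px; one third is 965.00 px.
Crop height = 2889 − 866 = 2023 px; one third is 674.33 px.
The lower-left point is one-third across and two-thirds down within the crop:
x = 788 + 1 × 965.00 ≈ 1753; y = 866 + 2 × 674.33 ≈ 2215.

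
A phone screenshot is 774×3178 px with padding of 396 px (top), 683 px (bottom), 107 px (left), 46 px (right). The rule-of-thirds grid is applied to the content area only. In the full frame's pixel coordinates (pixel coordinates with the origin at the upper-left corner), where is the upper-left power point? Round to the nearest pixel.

(314, 1096)

Content width = 774 − 107 − 46 = 621 px; content height = 3178 − 396 − 683 = 2099 px.
Upper-left is one-third across and one-third down within the content area.
x = 107 + 1 × 621/3 = 107 + 207.00 ≈ 314
y = 396 + 1 × 2099/3 = 396 + 699.67 ≈ 1096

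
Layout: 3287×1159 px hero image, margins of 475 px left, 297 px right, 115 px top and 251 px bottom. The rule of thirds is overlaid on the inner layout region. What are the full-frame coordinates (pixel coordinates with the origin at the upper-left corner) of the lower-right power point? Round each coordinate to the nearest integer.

Content width = 3287 − 475 − 297 = 2515 px; content height = 1159 − 115 − 251 = 793 px.
Lower-right is two-thirds across and two-thirds down within the inner layout region.
x = 475 + 2 × 2515/3 = 475 + 1676.67 ≈ 2152
y = 115 + 2 × 793/3 = 115 + 528.67 ≈ 644

x = 2152 px, y = 644 px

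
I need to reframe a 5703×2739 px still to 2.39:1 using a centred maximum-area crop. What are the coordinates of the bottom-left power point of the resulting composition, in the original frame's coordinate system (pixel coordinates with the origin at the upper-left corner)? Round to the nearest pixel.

5703/2739 < 2.39/1, so the 2.39:1 crop keeps the full width 5703 and trims height to 5703 × 1/2.39 = 2386.19 px.
Top offset = (2739 − 2386.19)/2 = 176.40 px; left offset = 0.
Bottom-left is one-third across and two-thirds down within the crop:
x = 0.00 + 1 × 5703.00/3 ≈ 1901; y = 176.40 + 2 × 2386.19/3 ≈ 1767.

x = 1901 px, y = 1767 px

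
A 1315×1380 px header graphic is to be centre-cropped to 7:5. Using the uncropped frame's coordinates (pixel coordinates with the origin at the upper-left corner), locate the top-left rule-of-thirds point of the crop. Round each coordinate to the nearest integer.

1315/1380 < 7/5, so the 7:5 crop keeps the full width 1315 and trims height to 1315 × 5/7 = 939.29 px.
Top offset = (1380 − 939.29)/2 = 220.36 px; left offset = 0.
Top-left is one-third across and one-third down within the crop:
x = 0.00 + 1 × 1315.00/3 ≈ 438; y = 220.36 + 1 × 939.29/3 ≈ 533.

x = 438 px, y = 533 px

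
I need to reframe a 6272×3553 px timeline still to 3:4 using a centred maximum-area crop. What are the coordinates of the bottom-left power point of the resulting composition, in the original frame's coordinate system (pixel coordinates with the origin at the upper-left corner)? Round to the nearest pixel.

6272/3553 > 3/4, so the 3:4 crop keeps the full height 3553 and trims width to 3553 × 3/4 = 2664.75 px.
Left offset = (6272 − 2664.75)/2 = 1803.62 px; top offset = 0.
Bottom-left is one-third across and two-thirds down within the crop:
x = 1803.62 + 1 × 2664.75/3 ≈ 2692; y = 0.00 + 2 × 3553.00/3 ≈ 2369.

x = 2692 px, y = 2369 px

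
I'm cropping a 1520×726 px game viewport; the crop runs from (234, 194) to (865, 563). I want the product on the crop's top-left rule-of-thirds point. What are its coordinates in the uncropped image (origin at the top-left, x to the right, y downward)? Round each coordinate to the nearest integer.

Crop width = 865 − 234 = 631 px; one third is 210.33 px.
Crop height = 563 − 194 = 369 px; one third is 123.00 px.
The top-left point is one-third across and one-third down within the crop:
x = 234 + 1 × 210.33 ≈ 444; y = 194 + 1 × 123.00 ≈ 317.

(444, 317)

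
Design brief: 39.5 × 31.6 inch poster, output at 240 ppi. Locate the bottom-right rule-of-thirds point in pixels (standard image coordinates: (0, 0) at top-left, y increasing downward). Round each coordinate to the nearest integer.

x = 6320 px, y = 5056 px

In pixels the canvas is 39.5 × 240 = 9480 wide and 31.6 × 240 = 7584 tall.
The bottom-right point is two-thirds across and two-thirds down:
x = 2 × 9480/3 ≈ 6320; y = 2 × 7584/3 ≈ 5056.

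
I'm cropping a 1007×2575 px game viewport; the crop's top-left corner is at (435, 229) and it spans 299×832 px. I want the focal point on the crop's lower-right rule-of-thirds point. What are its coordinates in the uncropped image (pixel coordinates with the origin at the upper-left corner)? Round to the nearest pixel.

x = 634 px, y = 784 px

One third of the crop width 299 is 99.67 px.
One third of the crop height 832 is 277.33 px.
The lower-right point is two-thirds across and two-thirds down within the crop:
x = 435 + 2 × 99.67 ≈ 634; y = 229 + 2 × 277.33 ≈ 784.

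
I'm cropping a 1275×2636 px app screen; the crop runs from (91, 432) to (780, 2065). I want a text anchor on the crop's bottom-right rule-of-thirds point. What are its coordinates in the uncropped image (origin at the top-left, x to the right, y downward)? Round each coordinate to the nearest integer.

Crop width = 780 − 91 = 689 px; one third is 229.67 px.
Crop height = 2065 − 432 = 1633 px; one third is 544.33 px.
The bottom-right point is two-thirds across and two-thirds down within the crop:
x = 91 + 2 × 229.67 ≈ 550; y = 432 + 2 × 544.33 ≈ 1521.

x = 550 px, y = 1521 px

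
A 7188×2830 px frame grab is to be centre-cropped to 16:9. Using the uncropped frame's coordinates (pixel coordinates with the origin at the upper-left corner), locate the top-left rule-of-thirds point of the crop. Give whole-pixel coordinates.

7188/2830 > 16/9, so the 16:9 crop keeps the full height 2830 and trims width to 2830 × 16/9 = 5031.11 px.
Left offset = (7188 − 5031.11)/2 = 1078.44 px; top offset = 0.
Top-left is one-third across and one-third down within the crop:
x = 1078.44 + 1 × 5031.11/3 ≈ 2755; y = 0.00 + 1 × 2830.00/3 ≈ 943.

x = 2755 px, y = 943 px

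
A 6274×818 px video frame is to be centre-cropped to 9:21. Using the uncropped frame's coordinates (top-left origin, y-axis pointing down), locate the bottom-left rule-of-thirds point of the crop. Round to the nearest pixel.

6274/818 > 9/21, so the 9:21 crop keeps the full height 818 and trims width to 818 × 9/21 = 350.57 px.
Left offset = (6274 − 350.57)/2 = 2961.71 px; top offset = 0.
Bottom-left is one-third across and two-thirds down within the crop:
x = 2961.71 + 1 × 350.57/3 ≈ 3079; y = 0.00 + 2 × 818.00/3 ≈ 545.

x = 3079 px, y = 545 px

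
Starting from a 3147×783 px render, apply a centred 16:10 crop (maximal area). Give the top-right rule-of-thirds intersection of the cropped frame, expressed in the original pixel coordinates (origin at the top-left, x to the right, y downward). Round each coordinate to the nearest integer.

x = 1782 px, y = 261 px

3147/783 > 16/10, so the 16:10 crop keeps the full height 783 and trims width to 783 × 16/10 = 1252.80 px.
Left offset = (3147 − 1252.80)/2 = 947.10 px; top offset = 0.
Top-right is two-thirds across and one-third down within the crop:
x = 947.10 + 2 × 1252.80/3 ≈ 1782; y = 0.00 + 1 × 783.00/3 ≈ 261.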